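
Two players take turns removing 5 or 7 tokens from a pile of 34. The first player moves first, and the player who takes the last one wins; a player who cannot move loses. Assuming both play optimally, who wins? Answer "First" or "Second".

i:   0  1  2  3  4  5  6  7  8  9 10 11 12 13 14 15 16 17 18 19 20 21 22 23 24 25 26 27 28 29 30 31 32 33 34
     L  L  L  L  L  W  W  W  W  W  W  W  L  L  L  L  L  W  W  W  W  W  W  W  L  L  L  L  L  W  W  W  W  W  W
Position 34 is W, so the first player wins.

First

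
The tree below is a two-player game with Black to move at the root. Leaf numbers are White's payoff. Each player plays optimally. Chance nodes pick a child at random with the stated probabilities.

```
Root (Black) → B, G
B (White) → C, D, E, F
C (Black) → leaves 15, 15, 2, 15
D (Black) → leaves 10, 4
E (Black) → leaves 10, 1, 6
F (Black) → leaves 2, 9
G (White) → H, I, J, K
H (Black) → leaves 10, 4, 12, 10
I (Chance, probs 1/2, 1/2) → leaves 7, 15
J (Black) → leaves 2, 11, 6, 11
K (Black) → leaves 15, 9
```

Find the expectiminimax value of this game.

C (Black): min(15, 15, 2, 15) = 2
D (Black): min(10, 4) = 4
E (Black): min(10, 1, 6) = 1
F (Black): min(2, 9) = 2
B (White): max(2, 4, 1, 2) = 4
H (Black): min(10, 4, 12, 10) = 4
I (Chance): 1/2·7 + 1/2·15 = 11
J (Black): min(2, 11, 6, 11) = 2
K (Black): min(15, 9) = 9
G (White): max(4, 11, 2, 9) = 11
Root (Black): min(4, 11) = 4

4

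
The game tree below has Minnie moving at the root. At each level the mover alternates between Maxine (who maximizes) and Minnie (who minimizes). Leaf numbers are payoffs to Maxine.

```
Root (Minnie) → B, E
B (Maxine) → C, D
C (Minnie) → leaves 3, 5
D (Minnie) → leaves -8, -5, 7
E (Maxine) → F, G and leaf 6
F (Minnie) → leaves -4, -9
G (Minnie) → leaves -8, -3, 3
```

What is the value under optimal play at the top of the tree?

3

C (Minnie): min(3, 5) = 3
D (Minnie): min(-8, -5, 7) = -8
B (Maxine): max(3, -8) = 3
F (Minnie): min(-4, -9) = -9
G (Minnie): min(-8, -3, 3) = -8
E (Maxine): max(-9, -8, 6) = 6
Root (Minnie): min(3, 6) = 3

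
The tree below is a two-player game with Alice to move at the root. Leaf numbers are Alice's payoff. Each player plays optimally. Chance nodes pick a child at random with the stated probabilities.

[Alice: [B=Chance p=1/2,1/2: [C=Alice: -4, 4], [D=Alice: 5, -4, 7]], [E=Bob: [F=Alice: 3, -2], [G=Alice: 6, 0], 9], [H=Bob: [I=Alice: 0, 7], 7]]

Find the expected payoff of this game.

7

C (Alice): max(-4, 4) = 4
D (Alice): max(5, -4, 7) = 7
B (Chance): 1/2·4 + 1/2·7 = 5.5
F (Alice): max(3, -2) = 3
G (Alice): max(6, 0) = 6
E (Bob): min(3, 6, 9) = 3
I (Alice): max(0, 7) = 7
H (Bob): min(7, 7) = 7
Root (Alice): max(5.5, 3, 7) = 7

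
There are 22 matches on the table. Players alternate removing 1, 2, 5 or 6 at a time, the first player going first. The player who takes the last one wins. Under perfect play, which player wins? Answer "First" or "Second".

First

Mark each pile size as W (mover wins) or L (mover loses):
i:   0  1  2  3  4  5  6  7  8  9 10 11 12 13 14 15 16 17 18 19 20 21 22
     L  W  W  L  W  W  W  L  W  W  L  W  W  W  L  W  W  L  W  W  W  L  W
Position 22 is W, so the first player wins.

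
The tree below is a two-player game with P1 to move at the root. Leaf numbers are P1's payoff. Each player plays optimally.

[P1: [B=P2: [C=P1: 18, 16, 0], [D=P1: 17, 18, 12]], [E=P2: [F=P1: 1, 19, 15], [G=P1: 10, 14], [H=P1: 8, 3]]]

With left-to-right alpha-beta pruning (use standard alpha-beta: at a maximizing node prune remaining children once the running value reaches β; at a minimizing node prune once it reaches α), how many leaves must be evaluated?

C [α=-∞,β=+∞]: v=18
D [α=-∞,β=18]: v=18 after child 2 ≥ β → β-cutoff, skip 1
B [α=-∞,β=+∞]: v=18
F [α=18,β=+∞]: v=19
G [α=18,β=19]: v=14
E [α=18,β=+∞]: v=14 after child 2 ≤ α → α-cutoff, skip 1
Root [α=-∞,β=+∞]: v=18
Leaves evaluated: 10 of 13.

10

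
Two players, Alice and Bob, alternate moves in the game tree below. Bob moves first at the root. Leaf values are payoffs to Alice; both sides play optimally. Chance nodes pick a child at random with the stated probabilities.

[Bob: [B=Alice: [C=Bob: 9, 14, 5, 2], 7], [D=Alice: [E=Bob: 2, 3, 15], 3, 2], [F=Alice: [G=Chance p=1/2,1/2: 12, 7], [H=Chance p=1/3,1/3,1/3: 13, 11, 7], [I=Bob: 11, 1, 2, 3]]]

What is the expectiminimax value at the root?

3

C (Bob): min(9, 14, 5, 2) = 2
B (Alice): max(2, 7) = 7
E (Bob): min(2, 3, 15) = 2
D (Alice): max(2, 3, 2) = 3
G (Chance): 1/2·12 + 1/2·7 = 9.5
H (Chance): 1/3·13 + 1/3·11 + 1/3·7 = 10.33
I (Bob): min(11, 1, 2, 3) = 1
F (Alice): max(9.5, 10.33, 1) = 10.33
Root (Bob): min(7, 3, 10.33) = 3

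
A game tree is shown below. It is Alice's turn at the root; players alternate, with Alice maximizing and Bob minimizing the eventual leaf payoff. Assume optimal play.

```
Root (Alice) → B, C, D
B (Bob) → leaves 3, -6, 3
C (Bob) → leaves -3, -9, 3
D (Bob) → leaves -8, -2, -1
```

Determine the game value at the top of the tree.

B (Bob): min(3, -6, 3) = -6
C (Bob): min(-3, -9, 3) = -9
D (Bob): min(-8, -2, -1) = -8
Root (Alice): max(-6, -9, -8) = -6

-6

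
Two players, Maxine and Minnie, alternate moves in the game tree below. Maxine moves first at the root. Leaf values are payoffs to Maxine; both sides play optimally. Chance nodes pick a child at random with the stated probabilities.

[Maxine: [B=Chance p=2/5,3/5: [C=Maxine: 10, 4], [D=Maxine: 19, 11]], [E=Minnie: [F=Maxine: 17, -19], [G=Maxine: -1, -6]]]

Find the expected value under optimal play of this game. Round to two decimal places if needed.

15.4

C (Maxine): max(10, 4) = 10
D (Maxine): max(19, 11) = 19
B (Chance): 2/5·10 + 3/5·19 = 15.4
F (Maxine): max(17, -19) = 17
G (Maxine): max(-1, -6) = -1
E (Minnie): min(17, -1) = -1
Root (Maxine): max(15.4, -1) = 15.4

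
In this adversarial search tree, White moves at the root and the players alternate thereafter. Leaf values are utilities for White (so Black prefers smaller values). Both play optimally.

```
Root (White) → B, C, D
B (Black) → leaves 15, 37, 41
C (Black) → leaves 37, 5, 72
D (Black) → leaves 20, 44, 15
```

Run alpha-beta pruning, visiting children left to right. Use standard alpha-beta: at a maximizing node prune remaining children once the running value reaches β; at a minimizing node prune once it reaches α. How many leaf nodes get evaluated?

B [α=-∞,β=+∞]: v=15
C [α=15,β=+∞]: v=5 after child 2 ≤ α → α-cutoff, skip 1
D [α=15,β=+∞]: v=15
Root [α=-∞,β=+∞]: v=15
Leaves evaluated: 8 of 9.

8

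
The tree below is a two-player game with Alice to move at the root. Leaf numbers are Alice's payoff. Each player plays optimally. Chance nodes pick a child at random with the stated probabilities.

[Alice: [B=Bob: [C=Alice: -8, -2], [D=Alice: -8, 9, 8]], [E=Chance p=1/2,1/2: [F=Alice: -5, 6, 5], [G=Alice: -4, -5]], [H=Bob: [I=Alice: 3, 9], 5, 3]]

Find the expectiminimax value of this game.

C (Alice): max(-8, -2) = -2
D (Alice): max(-8, 9, 8) = 9
B (Bob): min(-2, 9) = -2
F (Alice): max(-5, 6, 5) = 6
G (Alice): max(-4, -5) = -4
E (Chance): 1/2·6 + 1/2·-4 = 1
I (Alice): max(3, 9) = 9
H (Bob): min(9, 5, 3) = 3
Root (Alice): max(-2, 1, 3) = 3

3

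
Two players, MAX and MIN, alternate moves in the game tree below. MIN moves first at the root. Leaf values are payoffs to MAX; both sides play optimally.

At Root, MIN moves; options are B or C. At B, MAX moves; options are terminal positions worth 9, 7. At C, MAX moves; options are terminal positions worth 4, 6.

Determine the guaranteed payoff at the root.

B (MAX): max(9, 7) = 9
C (MAX): max(4, 6) = 6
Root (MIN): min(9, 6) = 6

6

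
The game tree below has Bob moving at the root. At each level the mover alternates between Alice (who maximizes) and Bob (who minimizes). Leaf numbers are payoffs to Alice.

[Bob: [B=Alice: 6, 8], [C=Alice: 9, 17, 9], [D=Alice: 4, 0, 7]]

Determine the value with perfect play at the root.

B (Alice): max(6, 8) = 8
C (Alice): max(9, 17, 9) = 17
D (Alice): max(4, 0, 7) = 7
Root (Bob): min(8, 17, 7) = 7

7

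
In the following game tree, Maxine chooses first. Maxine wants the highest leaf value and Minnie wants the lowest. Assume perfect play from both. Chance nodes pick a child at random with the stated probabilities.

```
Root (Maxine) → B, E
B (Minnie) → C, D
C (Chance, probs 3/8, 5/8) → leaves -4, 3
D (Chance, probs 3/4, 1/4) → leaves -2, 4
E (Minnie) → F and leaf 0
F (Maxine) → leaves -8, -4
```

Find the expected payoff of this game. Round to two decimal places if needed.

C (Chance): 3/8·-4 + 5/8·3 = 0.38
D (Chance): 3/4·-2 + 1/4·4 = -0.5
B (Minnie): min(0.38, -0.5) = -0.5
F (Maxine): max(-8, -4) = -4
E (Minnie): min(-4, 0) = -4
Root (Maxine): max(-0.5, -4) = -0.5

-0.5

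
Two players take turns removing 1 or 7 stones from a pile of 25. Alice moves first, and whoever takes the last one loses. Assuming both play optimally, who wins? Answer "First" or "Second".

Positions where the player to move wins (W) vs loses (L):
i:   0  1  2  3  4  5  6  7  8  9 10 11 12 13 14 15 16 17 18 19 20 21 22 23 24 25
     W  L  W  L  W  L  W  L  W  L  W  L  W  L  W  L  W  L  W  L  W  L  W  L  W  L
Position 25 is L, so the second player wins.

Second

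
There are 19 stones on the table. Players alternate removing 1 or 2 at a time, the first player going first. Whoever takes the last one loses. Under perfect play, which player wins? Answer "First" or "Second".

Second

W/L table (W = player to move can force a win):
i:   0  1  2  3  4  5  6  7  8  9 10 11 12 13 14 15 16 17 18 19
     W  L  W  W  L  W  W  L  W  W  L  W  W  L  W  W  L  W  W  L
Position 19 is L, so the second player wins.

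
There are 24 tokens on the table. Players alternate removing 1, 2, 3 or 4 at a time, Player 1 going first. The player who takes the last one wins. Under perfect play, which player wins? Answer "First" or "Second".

First

Mark each pile size as W (mover wins) or L (mover loses):
i:   0  1  2  3  4  5  6  7  8  9 10 11 12 13 14 15 16 17 18 19 20 21 22 23 24
     L  W  W  W  W  L  W  W  W  W  L  W  W  W  W  L  W  W  W  W  L  W  W  W  W
Position 24 is W, so the first player wins.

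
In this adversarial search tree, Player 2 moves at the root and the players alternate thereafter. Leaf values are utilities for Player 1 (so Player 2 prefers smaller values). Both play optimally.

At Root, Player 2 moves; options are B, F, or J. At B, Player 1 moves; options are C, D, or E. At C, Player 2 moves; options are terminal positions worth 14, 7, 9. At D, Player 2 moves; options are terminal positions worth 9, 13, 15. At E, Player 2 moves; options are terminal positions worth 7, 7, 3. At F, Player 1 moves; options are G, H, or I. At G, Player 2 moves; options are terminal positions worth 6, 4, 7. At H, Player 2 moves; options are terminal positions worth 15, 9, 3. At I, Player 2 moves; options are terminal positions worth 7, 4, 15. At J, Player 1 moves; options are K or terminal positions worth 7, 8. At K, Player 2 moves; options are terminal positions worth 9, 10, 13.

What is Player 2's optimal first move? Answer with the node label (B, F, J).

C (Player 2): min(14, 7, 9) = 7
D (Player 2): min(9, 13, 15) = 9
E (Player 2): min(7, 7, 3) = 3
B (Player 1): max(7, 9, 3) = 9
G (Player 2): min(6, 4, 7) = 4
H (Player 2): min(15, 9, 3) = 3
I (Player 2): min(7, 4, 15) = 4
F (Player 1): max(4, 3, 4) = 4
K (Player 2): min(9, 10, 13) = 9
J (Player 1): max(9, 7, 8) = 9
Root (Player 2): min(9, 4, 9) = 4
Player 2 picks the child with the lowest value: F (value 4).

F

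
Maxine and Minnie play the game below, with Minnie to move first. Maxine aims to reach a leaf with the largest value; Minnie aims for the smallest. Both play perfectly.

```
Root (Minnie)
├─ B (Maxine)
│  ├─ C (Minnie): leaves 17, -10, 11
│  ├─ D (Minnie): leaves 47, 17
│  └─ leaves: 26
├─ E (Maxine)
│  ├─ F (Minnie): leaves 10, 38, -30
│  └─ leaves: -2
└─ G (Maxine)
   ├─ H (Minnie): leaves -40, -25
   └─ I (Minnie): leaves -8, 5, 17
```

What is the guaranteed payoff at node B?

C: min(17, -10, 11) = -10
D: min(47, 17) = 17
B: max(-10, 17, 26) = 26

26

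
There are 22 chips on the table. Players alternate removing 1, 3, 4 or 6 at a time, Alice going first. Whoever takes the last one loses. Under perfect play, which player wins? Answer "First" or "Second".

i:   0  1  2  3  4  5  6  7  8  9 10 11 12 13 14 15 16 17 18 19 20 21 22
     W  L  W  L  W  W  W  W  L  W  L  W  W  W  W  L  W  L  W  W  W  W  L
Position 22 is L, so the second player wins.

Second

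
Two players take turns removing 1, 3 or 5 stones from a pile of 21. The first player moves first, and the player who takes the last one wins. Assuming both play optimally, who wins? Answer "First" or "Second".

First

W/L table (W = player to move can force a win):
i:   0  1  2  3  4  5  6  7  8  9 10 11 12 13 14 15 16 17 18 19 20 21
     L  W  L  W  L  W  L  W  L  W  L  W  L  W  L  W  L  W  L  W  L  W
Position 21 is W, so the first player wins.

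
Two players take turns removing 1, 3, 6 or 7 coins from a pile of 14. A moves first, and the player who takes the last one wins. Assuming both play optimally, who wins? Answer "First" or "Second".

Second

Compute winning (W) and losing (L) positions by backward induction:
i:   0  1  2  3  4  5  6  7  8  9 10 11 12 13 14
     L  W  L  W  L  W  W  W  W  W  W  W  L  W  L
Position 14 is L, so the second player wins.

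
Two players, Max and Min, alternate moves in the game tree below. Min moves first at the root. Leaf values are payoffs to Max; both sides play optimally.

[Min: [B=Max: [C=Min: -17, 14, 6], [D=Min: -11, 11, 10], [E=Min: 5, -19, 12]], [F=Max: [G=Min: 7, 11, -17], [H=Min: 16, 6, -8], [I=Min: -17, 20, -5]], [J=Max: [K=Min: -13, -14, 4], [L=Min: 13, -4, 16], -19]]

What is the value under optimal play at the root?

-11

C (Min): min(-17, 14, 6) = -17
D (Min): min(-11, 11, 10) = -11
E (Min): min(5, -19, 12) = -19
B (Max): max(-17, -11, -19) = -11
G (Min): min(7, 11, -17) = -17
H (Min): min(16, 6, -8) = -8
I (Min): min(-17, 20, -5) = -17
F (Max): max(-17, -8, -17) = -8
K (Min): min(-13, -14, 4) = -14
L (Min): min(13, -4, 16) = -4
J (Max): max(-14, -4, -19) = -4
Root (Min): min(-11, -8, -4) = -11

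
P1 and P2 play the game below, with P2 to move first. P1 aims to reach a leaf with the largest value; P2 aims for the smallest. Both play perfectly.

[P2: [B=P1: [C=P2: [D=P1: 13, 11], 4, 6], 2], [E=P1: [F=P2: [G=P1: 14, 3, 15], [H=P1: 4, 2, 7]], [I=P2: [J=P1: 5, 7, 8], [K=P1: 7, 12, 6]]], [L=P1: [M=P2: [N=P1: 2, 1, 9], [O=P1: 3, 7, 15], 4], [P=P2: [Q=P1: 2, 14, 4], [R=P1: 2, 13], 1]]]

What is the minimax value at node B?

4

D: max(13, 11) = 13
C: min(13, 4, 6) = 4
B: max(4, 2) = 4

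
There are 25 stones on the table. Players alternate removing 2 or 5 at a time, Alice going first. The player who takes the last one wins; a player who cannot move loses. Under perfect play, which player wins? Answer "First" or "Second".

Second

W/L table (W = player to move can force a win):
i:   0  1  2  3  4  5  6  7  8  9 10 11 12 13 14 15 16 17 18 19 20 21 22 23 24 25
     L  L  W  W  L  W  W  L  L  W  W  L  W  W  L  L  W  W  L  W  W  L  L  W  W  L
Position 25 is L, so the second player wins.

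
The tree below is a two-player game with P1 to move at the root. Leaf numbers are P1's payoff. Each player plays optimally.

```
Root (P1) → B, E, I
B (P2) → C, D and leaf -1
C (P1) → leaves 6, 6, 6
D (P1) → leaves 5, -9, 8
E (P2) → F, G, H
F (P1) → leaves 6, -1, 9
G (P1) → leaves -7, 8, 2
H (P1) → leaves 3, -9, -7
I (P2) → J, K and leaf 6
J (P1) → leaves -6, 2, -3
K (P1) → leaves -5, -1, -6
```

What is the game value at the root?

3

C (P1): max(6, 6, 6) = 6
D (P1): max(5, -9, 8) = 8
B (P2): min(6, 8, -1) = -1
F (P1): max(6, -1, 9) = 9
G (P1): max(-7, 8, 2) = 8
H (P1): max(3, -9, -7) = 3
E (P2): min(9, 8, 3) = 3
J (P1): max(-6, 2, -3) = 2
K (P1): max(-5, -1, -6) = -1
I (P2): min(2, -1, 6) = -1
Root (P1): max(-1, 3, -1) = 3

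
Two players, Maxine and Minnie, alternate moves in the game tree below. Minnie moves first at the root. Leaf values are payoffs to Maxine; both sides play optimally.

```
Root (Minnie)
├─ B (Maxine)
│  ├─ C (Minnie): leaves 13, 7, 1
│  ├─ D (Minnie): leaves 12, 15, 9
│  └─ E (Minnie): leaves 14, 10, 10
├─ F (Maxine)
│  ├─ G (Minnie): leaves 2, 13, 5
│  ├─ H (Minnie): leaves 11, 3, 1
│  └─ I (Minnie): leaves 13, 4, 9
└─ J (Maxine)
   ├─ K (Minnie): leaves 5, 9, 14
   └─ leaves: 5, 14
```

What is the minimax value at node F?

G: min(2, 13, 5) = 2
H: min(11, 3, 1) = 1
I: min(13, 4, 9) = 4
F: max(2, 1, 4) = 4

4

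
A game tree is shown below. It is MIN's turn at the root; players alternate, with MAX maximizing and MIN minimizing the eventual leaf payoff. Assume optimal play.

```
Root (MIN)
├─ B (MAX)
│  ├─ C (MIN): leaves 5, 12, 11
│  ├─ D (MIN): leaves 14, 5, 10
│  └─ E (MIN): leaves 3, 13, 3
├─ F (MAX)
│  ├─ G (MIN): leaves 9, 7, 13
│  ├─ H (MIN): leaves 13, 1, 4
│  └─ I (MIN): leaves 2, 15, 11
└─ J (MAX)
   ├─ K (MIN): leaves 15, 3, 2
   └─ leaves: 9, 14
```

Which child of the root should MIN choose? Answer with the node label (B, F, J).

C (MIN): min(5, 12, 11) = 5
D (MIN): min(14, 5, 10) = 5
E (MIN): min(3, 13, 3) = 3
B (MAX): max(5, 5, 3) = 5
G (MIN): min(9, 7, 13) = 7
H (MIN): min(13, 1, 4) = 1
I (MIN): min(2, 15, 11) = 2
F (MAX): max(7, 1, 2) = 7
K (MIN): min(15, 3, 2) = 2
J (MAX): max(2, 9, 14) = 14
Root (MIN): min(5, 7, 14) = 5
MIN picks the child with the lowest value: B (value 5).

B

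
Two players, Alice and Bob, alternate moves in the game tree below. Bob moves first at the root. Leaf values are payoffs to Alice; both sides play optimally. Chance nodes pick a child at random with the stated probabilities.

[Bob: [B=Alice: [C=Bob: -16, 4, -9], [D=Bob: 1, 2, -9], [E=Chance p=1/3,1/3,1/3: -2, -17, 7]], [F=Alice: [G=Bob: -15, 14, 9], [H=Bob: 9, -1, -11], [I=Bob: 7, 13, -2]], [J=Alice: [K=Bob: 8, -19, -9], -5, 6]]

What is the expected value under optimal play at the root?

C (Bob): min(-16, 4, -9) = -16
D (Bob): min(1, 2, -9) = -9
E (Chance): 1/3·-2 + 1/3·-17 + 1/3·7 = -4
B (Alice): max(-16, -9, -4) = -4
G (Bob): min(-15, 14, 9) = -15
H (Bob): min(9, -1, -11) = -11
I (Bob): min(7, 13, -2) = -2
F (Alice): max(-15, -11, -2) = -2
K (Bob): min(8, -19, -9) = -19
J (Alice): max(-19, -5, 6) = 6
Root (Bob): min(-4, -2, 6) = -4

-4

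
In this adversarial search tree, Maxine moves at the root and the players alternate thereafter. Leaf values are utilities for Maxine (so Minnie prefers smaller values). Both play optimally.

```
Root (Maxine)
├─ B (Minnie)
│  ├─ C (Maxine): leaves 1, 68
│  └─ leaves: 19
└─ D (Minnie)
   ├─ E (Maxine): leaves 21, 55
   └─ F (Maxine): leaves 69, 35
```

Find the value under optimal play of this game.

55

C (Maxine): max(1, 68) = 68
B (Minnie): min(68, 19) = 19
E (Maxine): max(21, 55) = 55
F (Maxine): max(69, 35) = 69
D (Minnie): min(55, 69) = 55
Root (Maxine): max(19, 55) = 55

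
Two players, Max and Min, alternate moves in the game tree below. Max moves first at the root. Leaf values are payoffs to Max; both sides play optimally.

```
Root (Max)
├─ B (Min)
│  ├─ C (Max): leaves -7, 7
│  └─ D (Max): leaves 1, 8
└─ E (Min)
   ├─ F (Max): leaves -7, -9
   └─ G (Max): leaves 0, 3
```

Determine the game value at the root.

C (Max): max(-7, 7) = 7
D (Max): max(1, 8) = 8
B (Min): min(7, 8) = 7
F (Max): max(-7, -9) = -7
G (Max): max(0, 3) = 3
E (Min): min(-7, 3) = -7
Root (Max): max(7, -7) = 7

7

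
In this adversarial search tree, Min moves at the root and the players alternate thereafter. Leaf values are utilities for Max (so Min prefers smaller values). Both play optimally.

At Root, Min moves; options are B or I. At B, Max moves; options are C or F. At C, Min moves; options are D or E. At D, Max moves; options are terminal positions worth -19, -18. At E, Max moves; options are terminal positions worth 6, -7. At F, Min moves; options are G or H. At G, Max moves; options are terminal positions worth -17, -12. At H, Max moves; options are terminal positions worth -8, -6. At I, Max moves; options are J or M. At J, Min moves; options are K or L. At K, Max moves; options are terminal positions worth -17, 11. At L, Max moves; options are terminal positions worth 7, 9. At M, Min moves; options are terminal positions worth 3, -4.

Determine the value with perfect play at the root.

D (Max): max(-19, -18) = -18
E (Max): max(6, -7) = 6
C (Min): min(-18, 6) = -18
G (Max): max(-17, -12) = -12
H (Max): max(-8, -6) = -6
F (Min): min(-12, -6) = -12
B (Max): max(-18, -12) = -12
K (Max): max(-17, 11) = 11
L (Max): max(7, 9) = 9
J (Min): min(11, 9) = 9
M (Min): min(3, -4) = -4
I (Max): max(9, -4) = 9
Root (Min): min(-12, 9) = -12

-12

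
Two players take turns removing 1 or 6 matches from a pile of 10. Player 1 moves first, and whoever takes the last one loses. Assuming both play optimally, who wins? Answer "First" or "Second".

Compute winning (W) and losing (L) positions by backward induction:
i:   0  1  2  3  4  5  6  7  8  9 10
     W  L  W  L  W  L  W  W  L  W  L
Position 10 is L, so the second player wins.

Second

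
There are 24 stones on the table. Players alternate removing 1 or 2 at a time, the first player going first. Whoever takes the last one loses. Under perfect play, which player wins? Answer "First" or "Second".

i:   0  1  2  3  4  5  6  7  8  9 10 11 12 13 14 15 16 17 18 19 20 21 22 23 24
     W  L  W  W  L  W  W  L  W  W  L  W  W  L  W  W  L  W  W  L  W  W  L  W  W
Position 24 is W, so the first player wins.

First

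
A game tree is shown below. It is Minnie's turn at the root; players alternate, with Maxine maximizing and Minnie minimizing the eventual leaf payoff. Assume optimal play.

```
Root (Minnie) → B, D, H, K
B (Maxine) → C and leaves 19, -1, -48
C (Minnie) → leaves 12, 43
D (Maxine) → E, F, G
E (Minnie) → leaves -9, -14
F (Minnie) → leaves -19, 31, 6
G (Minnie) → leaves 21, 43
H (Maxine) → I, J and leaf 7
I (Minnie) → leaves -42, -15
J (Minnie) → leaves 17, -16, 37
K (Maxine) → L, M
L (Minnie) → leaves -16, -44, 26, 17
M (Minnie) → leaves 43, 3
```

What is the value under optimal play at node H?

I: min(-42, -15) = -42
J: min(17, -16, 37) = -16
H: max(-42, -16, 7) = 7

7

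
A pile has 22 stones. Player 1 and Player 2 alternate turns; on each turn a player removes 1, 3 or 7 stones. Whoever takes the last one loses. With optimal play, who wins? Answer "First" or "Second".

First

W/L table (W = player to move can force a win):
i:   0  1  2  3  4  5  6  7  8  9 10 11 12 13 14 15 16 17 18 19 20 21 22
     W  L  W  L  W  L  W  L  W  L  W  L  W  L  W  L  W  L  W  L  W  L  W
Position 22 is W, so the first player wins.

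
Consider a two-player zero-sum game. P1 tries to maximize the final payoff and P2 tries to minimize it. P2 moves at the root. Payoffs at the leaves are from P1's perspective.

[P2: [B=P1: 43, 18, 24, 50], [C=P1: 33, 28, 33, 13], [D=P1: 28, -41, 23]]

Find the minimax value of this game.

B (P1): max(43, 18, 24, 50) = 50
C (P1): max(33, 28, 33, 13) = 33
D (P1): max(28, -41, 23) = 28
Root (P2): min(50, 33, 28) = 28

28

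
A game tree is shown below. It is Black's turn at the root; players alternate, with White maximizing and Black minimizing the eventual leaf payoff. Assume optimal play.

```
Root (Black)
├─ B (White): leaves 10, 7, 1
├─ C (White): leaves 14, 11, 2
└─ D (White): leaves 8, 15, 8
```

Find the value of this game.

B (White): max(10, 7, 1) = 10
C (White): max(14, 11, 2) = 14
D (White): max(8, 15, 8) = 15
Root (Black): min(10, 14, 15) = 10

10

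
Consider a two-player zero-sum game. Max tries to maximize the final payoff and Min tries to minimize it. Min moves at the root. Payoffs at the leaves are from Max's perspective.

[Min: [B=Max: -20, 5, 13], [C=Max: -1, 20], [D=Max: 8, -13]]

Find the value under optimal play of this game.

8

B (Max): max(-20, 5, 13) = 13
C (Max): max(-1, 20) = 20
D (Max): max(8, -13) = 8
Root (Min): min(13, 20, 8) = 8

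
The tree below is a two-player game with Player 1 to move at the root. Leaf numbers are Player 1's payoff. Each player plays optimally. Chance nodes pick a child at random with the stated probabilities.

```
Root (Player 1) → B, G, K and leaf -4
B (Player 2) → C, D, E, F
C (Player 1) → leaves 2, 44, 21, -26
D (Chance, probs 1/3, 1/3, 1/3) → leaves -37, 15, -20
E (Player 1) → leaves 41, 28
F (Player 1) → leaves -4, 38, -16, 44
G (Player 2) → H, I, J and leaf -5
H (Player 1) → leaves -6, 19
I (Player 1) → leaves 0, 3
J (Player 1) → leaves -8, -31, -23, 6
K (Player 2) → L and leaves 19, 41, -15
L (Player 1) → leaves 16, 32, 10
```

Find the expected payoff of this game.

C (Player 1): max(2, 44, 21, -26) = 44
D (Chance): 1/3·-37 + 1/3·15 + 1/3·-20 = -14
E (Player 1): max(41, 28) = 41
F (Player 1): max(-4, 38, -16, 44) = 44
B (Player 2): min(44, -14, 41, 44) = -14
H (Player 1): max(-6, 19) = 19
I (Player 1): max(0, 3) = 3
J (Player 1): max(-8, -31, -23, 6) = 6
G (Player 2): min(19, 3, 6, -5) = -5
L (Player 1): max(16, 32, 10) = 32
K (Player 2): min(32, 19, 41, -15) = -15
Root (Player 1): max(-14, -5, -15, -4) = -4

-4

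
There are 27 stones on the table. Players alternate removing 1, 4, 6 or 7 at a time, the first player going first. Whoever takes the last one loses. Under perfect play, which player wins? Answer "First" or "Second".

W/L table (W = player to move can force a win):
i:   0  1  2  3  4  5  6  7  8  9 10 11 12 13 14 15 16 17 18 19 20 21 22 23 24 25 26 27
     W  L  W  L  W  W  L  W  W  W  W  L  W  W  L  W  L  W  W  L  W  W  W  W  L  W  W  L
Position 27 is L, so the second player wins.

Second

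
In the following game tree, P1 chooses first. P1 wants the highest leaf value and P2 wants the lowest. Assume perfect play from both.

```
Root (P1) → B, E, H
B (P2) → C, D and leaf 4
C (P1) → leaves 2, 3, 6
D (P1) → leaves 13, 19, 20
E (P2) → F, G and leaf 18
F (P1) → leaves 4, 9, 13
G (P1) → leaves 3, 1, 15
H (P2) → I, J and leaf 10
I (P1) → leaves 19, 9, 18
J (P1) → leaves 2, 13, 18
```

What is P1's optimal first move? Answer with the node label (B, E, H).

C (P1): max(2, 3, 6) = 6
D (P1): max(13, 19, 20) = 20
B (P2): min(6, 20, 4) = 4
F (P1): max(4, 9, 13) = 13
G (P1): max(3, 1, 15) = 15
E (P2): min(13, 15, 18) = 13
I (P1): max(19, 9, 18) = 19
J (P1): max(2, 13, 18) = 18
H (P2): min(19, 18, 10) = 10
Root (P1): max(4, 13, 10) = 13
P1 picks the child with the highest value: E (value 13).

E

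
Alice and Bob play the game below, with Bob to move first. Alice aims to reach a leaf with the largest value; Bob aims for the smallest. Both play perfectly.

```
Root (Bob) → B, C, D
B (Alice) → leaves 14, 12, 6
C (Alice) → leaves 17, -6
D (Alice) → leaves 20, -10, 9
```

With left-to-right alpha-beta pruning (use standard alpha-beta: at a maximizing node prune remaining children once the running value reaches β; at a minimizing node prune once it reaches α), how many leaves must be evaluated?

B [α=-∞,β=+∞]: v=14
C [α=-∞,β=14]: v=17 after child 1 ≥ β → β-cutoff, skip 1
D [α=-∞,β=14]: v=20 after child 1 ≥ β → β-cutoff, skip 2
Root [α=-∞,β=+∞]: v=14
Leaves evaluated: 5 of 8.

5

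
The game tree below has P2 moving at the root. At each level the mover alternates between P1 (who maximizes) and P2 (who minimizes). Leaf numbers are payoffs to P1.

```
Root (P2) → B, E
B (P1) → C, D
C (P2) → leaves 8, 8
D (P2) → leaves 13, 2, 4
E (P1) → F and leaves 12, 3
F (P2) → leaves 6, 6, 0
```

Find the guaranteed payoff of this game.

8

C (P2): min(8, 8) = 8
D (P2): min(13, 2, 4) = 2
B (P1): max(8, 2) = 8
F (P2): min(6, 6, 0) = 0
E (P1): max(0, 12, 3) = 12
Root (P2): min(8, 12) = 8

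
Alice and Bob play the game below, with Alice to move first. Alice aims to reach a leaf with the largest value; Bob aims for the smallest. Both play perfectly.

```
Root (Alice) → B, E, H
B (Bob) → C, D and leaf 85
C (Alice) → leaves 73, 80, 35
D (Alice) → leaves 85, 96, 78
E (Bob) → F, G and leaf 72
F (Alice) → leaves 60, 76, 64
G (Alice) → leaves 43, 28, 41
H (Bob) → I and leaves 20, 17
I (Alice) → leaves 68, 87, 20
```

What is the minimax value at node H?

17

I: max(68, 87, 20) = 87
H: min(87, 20, 17) = 17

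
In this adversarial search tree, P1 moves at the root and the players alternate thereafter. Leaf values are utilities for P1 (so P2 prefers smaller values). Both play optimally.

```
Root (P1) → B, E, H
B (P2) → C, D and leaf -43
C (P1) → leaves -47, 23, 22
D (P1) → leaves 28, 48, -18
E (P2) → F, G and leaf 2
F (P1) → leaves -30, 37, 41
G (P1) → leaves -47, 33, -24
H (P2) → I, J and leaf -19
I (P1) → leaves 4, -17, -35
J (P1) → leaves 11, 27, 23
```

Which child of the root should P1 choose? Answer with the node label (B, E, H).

E

C (P1): max(-47, 23, 22) = 23
D (P1): max(28, 48, -18) = 48
B (P2): min(23, 48, -43) = -43
F (P1): max(-30, 37, 41) = 41
G (P1): max(-47, 33, -24) = 33
E (P2): min(41, 33, 2) = 2
I (P1): max(4, -17, -35) = 4
J (P1): max(11, 27, 23) = 27
H (P2): min(4, 27, -19) = -19
Root (P1): max(-43, 2, -19) = 2
P1 picks the child with the highest value: E (value 2).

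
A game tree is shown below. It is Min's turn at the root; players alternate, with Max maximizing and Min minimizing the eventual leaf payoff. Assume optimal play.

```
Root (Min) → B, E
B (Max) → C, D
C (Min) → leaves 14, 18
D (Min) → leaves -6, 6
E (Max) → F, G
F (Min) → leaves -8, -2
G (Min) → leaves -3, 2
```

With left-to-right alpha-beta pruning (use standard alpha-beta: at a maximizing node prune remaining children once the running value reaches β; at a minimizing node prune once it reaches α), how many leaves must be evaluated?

C [α=-∞,β=+∞]: v=14
D [α=14,β=+∞]: v=-6 after child 1 ≤ α → α-cutoff, skip 1
B [α=-∞,β=+∞]: v=14
F [α=-∞,β=14]: v=-8
G [α=-8,β=14]: v=-3
E [α=-∞,β=14]: v=-3
Root [α=-∞,β=+∞]: v=-3
Leaves evaluated: 7 of 8.

7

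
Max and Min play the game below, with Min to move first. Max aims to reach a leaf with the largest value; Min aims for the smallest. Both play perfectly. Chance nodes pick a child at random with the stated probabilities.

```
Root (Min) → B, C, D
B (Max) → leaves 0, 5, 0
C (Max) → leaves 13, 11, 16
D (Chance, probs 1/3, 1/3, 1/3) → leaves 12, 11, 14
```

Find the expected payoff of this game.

5

B (Max): max(0, 5, 0) = 5
C (Max): max(13, 11, 16) = 16
D (Chance): 1/3·12 + 1/3·11 + 1/3·14 = 12.33
Root (Min): min(5, 16, 12.33) = 5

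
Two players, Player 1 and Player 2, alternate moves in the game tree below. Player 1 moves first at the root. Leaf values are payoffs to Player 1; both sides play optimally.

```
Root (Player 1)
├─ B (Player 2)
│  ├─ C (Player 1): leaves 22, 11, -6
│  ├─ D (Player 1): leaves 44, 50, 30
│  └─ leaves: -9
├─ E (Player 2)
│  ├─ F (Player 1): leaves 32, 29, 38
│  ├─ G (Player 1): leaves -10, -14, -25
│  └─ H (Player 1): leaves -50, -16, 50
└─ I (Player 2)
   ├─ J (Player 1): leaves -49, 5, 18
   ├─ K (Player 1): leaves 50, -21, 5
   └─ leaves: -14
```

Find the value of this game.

C (Player 1): max(22, 11, -6) = 22
D (Player 1): max(44, 50, 30) = 50
B (Player 2): min(22, 50, -9) = -9
F (Player 1): max(32, 29, 38) = 38
G (Player 1): max(-10, -14, -25) = -10
H (Player 1): max(-50, -16, 50) = 50
E (Player 2): min(38, -10, 50) = -10
J (Player 1): max(-49, 5, 18) = 18
K (Player 1): max(50, -21, 5) = 50
I (Player 2): min(18, 50, -14) = -14
Root (Player 1): max(-9, -10, -14) = -9

-9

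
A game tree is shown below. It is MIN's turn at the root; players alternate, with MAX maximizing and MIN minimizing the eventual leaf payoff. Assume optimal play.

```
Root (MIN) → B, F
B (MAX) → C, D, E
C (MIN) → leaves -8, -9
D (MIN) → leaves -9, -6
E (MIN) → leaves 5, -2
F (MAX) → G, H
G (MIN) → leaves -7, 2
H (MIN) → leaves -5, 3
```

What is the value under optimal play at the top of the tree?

-5

C (MIN): min(-8, -9) = -9
D (MIN): min(-9, -6) = -9
E (MIN): min(5, -2) = -2
B (MAX): max(-9, -9, -2) = -2
G (MIN): min(-7, 2) = -7
H (MIN): min(-5, 3) = -5
F (MAX): max(-7, -5) = -5
Root (MIN): min(-2, -5) = -5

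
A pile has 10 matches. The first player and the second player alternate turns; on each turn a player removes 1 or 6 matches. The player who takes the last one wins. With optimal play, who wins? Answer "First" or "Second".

First

W/L table (W = player to move can force a win):
i:   0  1  2  3  4  5  6  7  8  9 10
     L  W  L  W  L  W  W  L  W  L  W
Position 10 is W, so the first player wins.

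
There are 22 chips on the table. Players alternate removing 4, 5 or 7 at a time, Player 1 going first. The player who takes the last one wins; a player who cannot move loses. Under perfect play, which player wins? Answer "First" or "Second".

Compute winning (W) and losing (L) positions by backward induction:
i:   0  1  2  3  4  5  6  7  8  9 10 11 12 13 14 15 16 17 18 19 20 21 22
     L  L  L  L  W  W  W  W  W  W  W  L  L  L  L  W  W  W  W  W  W  W  L
Position 22 is L, so the second player wins.

Second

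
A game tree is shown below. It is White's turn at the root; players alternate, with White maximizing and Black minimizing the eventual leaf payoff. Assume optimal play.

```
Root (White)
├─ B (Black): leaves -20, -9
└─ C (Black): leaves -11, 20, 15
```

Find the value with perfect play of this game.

-11

B (Black): min(-20, -9) = -20
C (Black): min(-11, 20, 15) = -11
Root (White): max(-20, -11) = -11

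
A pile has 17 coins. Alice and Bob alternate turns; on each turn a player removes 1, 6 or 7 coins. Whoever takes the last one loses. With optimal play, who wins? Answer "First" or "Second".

Second

Mark each pile size as W (mover wins) or L (mover loses):
i:   0  1  2  3  4  5  6  7  8  9 10 11 12 13 14 15 16 17
     W  L  W  L  W  L  W  W  W  W  W  W  W  L  W  L  W  L
Position 17 is L, so the second player wins.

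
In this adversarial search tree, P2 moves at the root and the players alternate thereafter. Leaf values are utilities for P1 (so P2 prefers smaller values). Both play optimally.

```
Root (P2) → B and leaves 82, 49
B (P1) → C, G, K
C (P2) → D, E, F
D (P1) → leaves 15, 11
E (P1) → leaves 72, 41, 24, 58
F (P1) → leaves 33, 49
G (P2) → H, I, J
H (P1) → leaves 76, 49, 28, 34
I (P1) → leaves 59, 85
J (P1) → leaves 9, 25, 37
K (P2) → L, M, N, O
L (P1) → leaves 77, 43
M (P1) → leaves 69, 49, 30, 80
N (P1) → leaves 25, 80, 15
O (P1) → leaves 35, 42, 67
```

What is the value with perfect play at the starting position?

49

D (P1): max(15, 11) = 15
E (P1): max(72, 41, 24, 58) = 72
F (P1): max(33, 49) = 49
C (P2): min(15, 72, 49) = 15
H (P1): max(76, 49, 28, 34) = 76
I (P1): max(59, 85) = 85
J (P1): max(9, 25, 37) = 37
G (P2): min(76, 85, 37) = 37
L (P1): max(77, 43) = 77
M (P1): max(69, 49, 30, 80) = 80
N (P1): max(25, 80, 15) = 80
O (P1): max(35, 42, 67) = 67
K (P2): min(77, 80, 80, 67) = 67
B (P1): max(15, 37, 67) = 67
Root (P2): min(67, 82, 49) = 49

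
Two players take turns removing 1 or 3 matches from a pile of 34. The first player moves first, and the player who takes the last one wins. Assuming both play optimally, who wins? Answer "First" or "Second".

Second

Positions where the player to move wins (W) vs loses (L):
i:   0  1  2  3  4  5  6  7  8  9 10 11 12 13 14 15 16 17 18 19 20 21 22 23 24 25 26 27 28 29 30 31 32 33 34
     L  W  L  W  L  W  L  W  L  W  L  W  L  W  L  W  L  W  L  W  L  W  L  W  L  W  L  W  L  W  L  W  L  W  L
Position 34 is L, so the second player wins.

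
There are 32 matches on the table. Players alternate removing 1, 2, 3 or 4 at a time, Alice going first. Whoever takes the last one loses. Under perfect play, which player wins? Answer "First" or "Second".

W/L table (W = player to move can force a win):
i:   0  1  2  3  4  5  6  7  8  9 10 11 12 13 14 15 16 17 18 19 20 21 22 23 24 25 26 27 28 29 30 31 32
     W  L  W  W  W  W  L  W  W  W  W  L  W  W  W  W  L  W  W  W  W  L  W  W  W  W  L  W  W  W  W  L  W
Position 32 is W, so the first player wins.

First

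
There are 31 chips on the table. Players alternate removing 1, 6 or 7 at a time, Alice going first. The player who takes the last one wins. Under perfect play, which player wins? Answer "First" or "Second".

First

Positions where the player to move wins (W) vs loses (L):
i:   0  1  2  3  4  5  6  7  8  9 10 11 12 13 14 15 16 17 18 19 20 21 22 23 24 25 26 27 28 29 30 31
     L  W  L  W  L  W  W  W  W  W  W  W  L  W  L  W  L  W  W  W  W  W  W  W  L  W  L  W  L  W  W  W
Position 31 is W, so the first player wins.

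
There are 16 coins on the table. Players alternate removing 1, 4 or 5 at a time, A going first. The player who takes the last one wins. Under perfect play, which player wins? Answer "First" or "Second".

Compute winning (W) and losing (L) positions by backward induction:
i:   0  1  2  3  4  5  6  7  8  9 10 11 12 13 14 15 16
     L  W  L  W  W  W  W  W  L  W  L  W  W  W  W  W  L
Position 16 is L, so the second player wins.

Second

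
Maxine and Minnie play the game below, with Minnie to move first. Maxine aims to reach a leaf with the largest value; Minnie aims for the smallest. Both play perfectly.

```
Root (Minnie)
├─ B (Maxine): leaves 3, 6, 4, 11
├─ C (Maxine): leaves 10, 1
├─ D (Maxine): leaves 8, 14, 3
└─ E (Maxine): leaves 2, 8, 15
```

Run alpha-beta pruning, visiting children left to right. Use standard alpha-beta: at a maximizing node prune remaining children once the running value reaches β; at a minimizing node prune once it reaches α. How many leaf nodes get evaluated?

11

B [α=-∞,β=+∞]: v=11
C [α=-∞,β=11]: v=10
D [α=-∞,β=10]: v=14 after child 2 ≥ β → β-cutoff, skip 1
E [α=-∞,β=10]: v=15
Root [α=-∞,β=+∞]: v=10
Leaves evaluated: 11 of 12.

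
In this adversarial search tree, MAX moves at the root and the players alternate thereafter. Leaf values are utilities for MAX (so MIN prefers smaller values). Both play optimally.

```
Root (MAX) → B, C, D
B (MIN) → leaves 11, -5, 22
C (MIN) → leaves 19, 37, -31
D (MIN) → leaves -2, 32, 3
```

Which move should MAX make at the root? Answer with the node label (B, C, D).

D

B (MIN): min(11, -5, 22) = -5
C (MIN): min(19, 37, -31) = -31
D (MIN): min(-2, 32, 3) = -2
Root (MAX): max(-5, -31, -2) = -2
MAX picks the child with the highest value: D (value -2).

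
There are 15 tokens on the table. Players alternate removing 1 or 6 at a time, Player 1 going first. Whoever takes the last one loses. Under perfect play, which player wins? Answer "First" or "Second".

Second

Positions where the player to move wins (W) vs loses (L):
i:   0  1  2  3  4  5  6  7  8  9 10 11 12 13 14 15
     W  L  W  L  W  L  W  W  L  W  L  W  L  W  W  L
Position 15 is L, so the second player wins.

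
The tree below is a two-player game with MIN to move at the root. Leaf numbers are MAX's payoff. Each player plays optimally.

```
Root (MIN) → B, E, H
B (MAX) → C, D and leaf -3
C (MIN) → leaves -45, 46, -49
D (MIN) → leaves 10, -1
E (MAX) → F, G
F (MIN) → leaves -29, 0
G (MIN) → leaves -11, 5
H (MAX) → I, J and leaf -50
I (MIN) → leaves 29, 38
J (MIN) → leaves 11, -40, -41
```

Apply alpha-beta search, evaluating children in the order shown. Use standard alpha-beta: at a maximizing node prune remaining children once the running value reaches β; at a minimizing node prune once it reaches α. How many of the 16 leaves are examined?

12

C [α=-∞,β=+∞]: v=-49
D [α=-49,β=+∞]: v=-1
B [α=-∞,β=+∞]: v=-1
F [α=-∞,β=-1]: v=-29
G [α=-29,β=-1]: v=-11
E [α=-∞,β=-1]: v=-11
I [α=-∞,β=-11]: v=29
H [α=-∞,β=-11]: v=29 after child 1 ≥ β → β-cutoff, skip 2
Root [α=-∞,β=+∞]: v=-11
Leaves evaluated: 12 of 16.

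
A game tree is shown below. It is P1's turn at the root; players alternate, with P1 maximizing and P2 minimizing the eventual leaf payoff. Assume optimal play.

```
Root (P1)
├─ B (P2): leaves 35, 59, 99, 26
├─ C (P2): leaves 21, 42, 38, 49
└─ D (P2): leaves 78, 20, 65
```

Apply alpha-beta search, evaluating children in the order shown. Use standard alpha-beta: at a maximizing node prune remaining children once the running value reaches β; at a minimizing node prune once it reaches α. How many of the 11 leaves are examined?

7

B [α=-∞,β=+∞]: v=26
C [α=26,β=+∞]: v=21 after child 1 ≤ α → α-cutoff, skip 3
D [α=26,β=+∞]: v=20 after child 2 ≤ α → α-cutoff, skip 1
Root [α=-∞,β=+∞]: v=26
Leaves evaluated: 7 of 11.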